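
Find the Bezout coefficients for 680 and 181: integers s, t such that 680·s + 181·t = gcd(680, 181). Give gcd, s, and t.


Euclidean algorithm on (680, 181) — divide until remainder is 0:
  680 = 3 · 181 + 137
  181 = 1 · 137 + 44
  137 = 3 · 44 + 5
  44 = 8 · 5 + 4
  5 = 1 · 4 + 1
  4 = 4 · 1 + 0
gcd(680, 181) = 1.
Track Bezout coefficients alongside the remainders: start with r₀ = 680 = a·1 + b·0 (s = 1, t = 0) and r₁ = 181 = a·0 + b·1 (s = 0, t = 1); each new remainder r_{k+1} = r_{k-1} − q_k·r_k inherits s_{k+1} = s_{k-1} − q_k·s_k, t_{k+1} = t_{k-1} − q_k·t_k, so r_k = a·s_k + b·t_k at every step:
  q = 3: r = 137, s = 1 − 3·0 = 1, t = 0 − 3·1 = -3  (check: 680·1 + 181·(-3) = 137)
  q = 1: r = 44, s = 0 − 1·1 = -1, t = 1 − 1·(-3) = 4  (check: 680·(-1) + 181·4 = 44)
  q = 3: r = 5, s = 1 − 3·(-1) = 4, t = -3 − 3·4 = -15  (check: 680·4 + 181·(-15) = 5)
  q = 8: r = 4, s = -1 − 8·4 = -33, t = 4 − 8·(-15) = 124  (check: 680·(-33) + 181·124 = 4)
  q = 1: r = 1, s = 4 − 1·(-33) = 37, t = -15 − 1·124 = -139  (check: 680·37 + 181·(-139) = 1)
The row with r = 1 (the gcd) gives the Bezout coefficients s = 37, t = -139.
Result: 680 · (37) + 181 · (-139) = 1.

gcd(680, 181) = 1; s = 37, t = -139 (check: 680·37 + 181·(-139) = 1).


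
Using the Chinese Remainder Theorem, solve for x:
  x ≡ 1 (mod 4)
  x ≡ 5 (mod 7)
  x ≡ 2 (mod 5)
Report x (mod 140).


Moduli 4, 7, 5 are pairwise coprime; by CRT there is a unique solution modulo M = 4 · 7 · 5 = 140.
Solve pairwise, accumulating the modulus:
  Start with x ≡ 1 (mod 4).
  Combine with x ≡ 5 (mod 7): since gcd(4, 7) = 1, we get a unique residue mod 28.
    Write x = 1 + 4·t and substitute into x ≡ 5 (mod 7): 4·t ≡ 5 − 1 = 4 (mod 7).
    The inverse of 4 mod 7 is 2 (since 4·2 = 8 = 1·7 + 1), so t ≡ 2·4 = 8 ≡ 1 (mod 7).
    Then x = 1 + 4·1 = 5, valid modulo lcm(4, 7) = 28: x ≡ 5 (mod 28).
  Combine with x ≡ 2 (mod 5): since gcd(28, 5) = 1, we get a unique residue mod 140.
    Write x = 5 + 28·t and substitute into x ≡ 2 (mod 5): 28·t ≡ 2 − 5 = -3 (mod 5).
    Reduce coefficients mod 5: 3·t ≡ 2 (mod 5).
    The inverse of 3 mod 5 is 2 (since 3·2 = 6 = 1·5 + 1), so t ≡ 2·2 = 4 ≡ 4 (mod 5).
    Then x = 5 + 28·4 = 117, valid modulo lcm(28, 5) = 140: x ≡ 117 (mod 140).
Verify: 117 mod 4 = 1 ✓, 117 mod 7 = 5 ✓, 117 mod 5 = 2 ✓.

x ≡ 117 (mod 140).


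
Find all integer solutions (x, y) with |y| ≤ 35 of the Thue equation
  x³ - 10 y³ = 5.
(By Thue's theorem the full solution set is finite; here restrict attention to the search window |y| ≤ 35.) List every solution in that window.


The equation is x³ - 10y³ = 5. For fixed y, x³ = 10·y³ + 5, so a solution requires the RHS to be a perfect cube.
Strategy: iterate y from -35 to 35, compute RHS = 10·y³ + 5, and check whether it is a (positive or negative) perfect cube.
Check small values of y:
  y = 0: RHS = 5 is not a perfect cube.
  y = 1: RHS = 15 is not a perfect cube.
  y = -1: RHS = -5 is not a perfect cube.
  y = 2: RHS = 85 is not a perfect cube.
  y = -2: RHS = -75 is not a perfect cube.
  y = 3: RHS = 275 is not a perfect cube.
  y = -3: RHS = -265 is not a perfect cube.
Continuing the search up to |y| = 35 finds no solutions either.
No (x, y) in the scanned range satisfies the equation.

No integer solutions with |y| ≤ 35.


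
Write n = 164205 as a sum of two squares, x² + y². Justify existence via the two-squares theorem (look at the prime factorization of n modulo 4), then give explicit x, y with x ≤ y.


Step 1: Factor n = 164205 = 3^2 · 5 · 41 · 89.
Step 2: Check the mod-4 condition on each prime factor: 3 ≡ 3 (mod 4), exponent 2 (must be even); 5 ≡ 1 (mod 4), exponent 1; 41 ≡ 1 (mod 4), exponent 1; 89 ≡ 1 (mod 4), exponent 1.
All primes ≡ 3 (mod 4) appear to even exponent (or don't appear), so by the two-squares theorem n IS expressible as a sum of two squares.
Step 3: Build a representation. Group n = k² · m with k = 3 and m = 5 · 41 · 89 = 18245 (a product of primes ≡ 1 (mod 4)); a representation of m scales to one of n via (k·x)² + (k·y)² = k²(x² + y²). Each prime p ≡ 1 (mod 4) is itself a sum of two squares; find a² by testing p − a² for a perfect square:
  5: 5 − 1² = 4 = 2² ⇒ 5 = 1² + 2².
  41: 41 − 1² = 40, 41 − 2² = 37, 41 − 3² = 32, 41 − 4² = 25 = 5² ⇒ 41 = 4² + 5².
  89: 89 − 1² = 88, 89 − 2² = 85, 89 − 3² = 80, 89 − 4² = 73, 89 − 5² = 64 = 8² ⇒ 89 = 5² + 8².
  Combine using the Brahmagupta–Fibonacci identity (a² + b²)(c² + d²) = (ac − bd)² + (ad + bc)² = (ac + bd)² + (ad − bc)²:
  5 · 41 = 205: from (1² + 2²)(4² + 5²), take (1·4 − 2·5, 1·5 + 2·4) = (4 − 10, 5 + 8) = (-6, 13); dropping signs (only squares matter) gives (6, 13); check 6² + 13² = 36 + 169 = 205 ✓.
  205 · 89 = 18245: from (6² + 13²)(5² + 8²), take (6·5 − 13·8, 6·8 + 13·5) = (30 − 104, 48 + 65) = (-74, 113); dropping signs (only squares matter) gives (74, 113); check 74² + 113² = 5476 + 12769 = 18245 ✓.
  Scale by k = 3: (3·74, 3·113) = (222, 339).
Step 4: Order so x ≤ y and verify: 222² + 339² = 49284 + 114921 = 164205 = n. ✓

n = 164205 = 222² + 339² (one valid representation with x ≤ y).


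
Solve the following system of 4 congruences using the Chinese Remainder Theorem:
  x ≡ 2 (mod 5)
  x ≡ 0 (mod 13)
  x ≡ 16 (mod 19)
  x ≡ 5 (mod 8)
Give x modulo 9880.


Product of moduli M = 5 · 13 · 19 · 8 = 9880.
Merge one congruence at a time:
  Start: x ≡ 2 (mod 5).
  Combine with x ≡ 0 (mod 13); new modulus lcm = 65.
    Write x = 2 + 5·t and substitute into x ≡ 0 (mod 13): 5·t ≡ 0 − 2 = -2 (mod 13).
    Reduce coefficients mod 13: 5·t ≡ 11 (mod 13).
    The inverse of 5 mod 13 is 8 (since 5·8 = 40 = 3·13 + 1), so t ≡ 8·11 = 88 ≡ 10 (mod 13).
    Then x = 2 + 5·10 = 52, valid modulo lcm(5, 13) = 65: x ≡ 52 (mod 65).
  Combine with x ≡ 16 (mod 19); new modulus lcm = 1235.
    Write x = 52 + 65·t and substitute into x ≡ 16 (mod 19): 65·t ≡ 16 − 52 = -36 (mod 19).
    Reduce coefficients mod 19: 8·t ≡ 2 (mod 19).
    The inverse of 8 mod 19 is 12 (since 8·12 = 96 = 5·19 + 1), so t ≡ 12·2 = 24 ≡ 5 (mod 19).
    Then x = 52 + 65·5 = 377, valid modulo lcm(65, 19) = 1235: x ≡ 377 (mod 1235).
  Combine with x ≡ 5 (mod 8); new modulus lcm = 9880.
    Write x = 377 + 1235·t and substitute into x ≡ 5 (mod 8): 1235·t ≡ 5 − 377 = -372 (mod 8).
    Reduce coefficients mod 8: 3·t ≡ 4 (mod 8).
    The inverse of 3 mod 8 is 3 (since 3·3 = 9 = 1·8 + 1), so t ≡ 3·4 = 12 ≡ 4 (mod 8).
    Then x = 377 + 1235·4 = 5317, valid modulo lcm(1235, 8) = 9880: x ≡ 5317 (mod 9880).
Verify against each original: 5317 mod 5 = 2, 5317 mod 13 = 0, 5317 mod 19 = 16, 5317 mod 8 = 5.

x ≡ 5317 (mod 9880).


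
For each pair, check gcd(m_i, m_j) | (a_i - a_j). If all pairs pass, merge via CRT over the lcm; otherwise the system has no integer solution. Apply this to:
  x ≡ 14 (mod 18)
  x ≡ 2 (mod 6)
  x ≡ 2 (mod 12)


Moduli 18, 6, 12 are not pairwise coprime, so CRT works modulo lcm(m_i) when all pairwise compatibility conditions hold.
Pairwise compatibility: gcd(m_i, m_j) must divide a_i - a_j for every pair.
Merge one congruence at a time:
  Start: x ≡ 14 (mod 18).
  Combine with x ≡ 2 (mod 6): gcd(18, 6) = 6; 2 - 14 = -12, which IS divisible by 6, so compatible.
    Write x = 14 + 18·t and substitute into x ≡ 2 (mod 6): 18·t ≡ 2 − 14 = -12 (mod 6).
    Divide the congruence (and modulus) by g = 6: 3·t ≡ -2 (mod 1).
    Modulo 1 every t works; take t = 0.
    Then x = 14 + 18·0 = 14, valid modulo lcm(18, 6) = 18: x ≡ 14 (mod 18).
  Combine with x ≡ 2 (mod 12): gcd(18, 12) = 6; 2 - 14 = -12, which IS divisible by 6, so compatible.
    Write x = 14 + 18·t and substitute into x ≡ 2 (mod 12): 18·t ≡ 2 − 14 = -12 (mod 12).
    Divide the congruence (and modulus) by g = 6: 3·t ≡ -2 (mod 2).
    Reduce coefficients mod 2: 1·t ≡ 0 (mod 2).
    So t ≡ 0 (mod 2).
    Then x = 14 + 18·0 = 14, valid modulo lcm(18, 12) = 36: x ≡ 14 (mod 36).
Verify: 14 mod 18 = 14, 14 mod 6 = 2, 14 mod 12 = 2.

x ≡ 14 (mod 36).


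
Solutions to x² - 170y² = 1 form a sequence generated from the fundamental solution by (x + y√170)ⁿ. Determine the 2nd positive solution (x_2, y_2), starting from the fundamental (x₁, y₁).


Step 1: Find the fundamental solution (x₁, y₁) of x² - 170y² = 1.
  Expand √170 as a continued fraction. a₀ = ⌊√170⌋ = 13; iterate m_{k+1} = d_k·a_k − m_k, d_{k+1} = (170 − m_{k+1}²)/d_k, a_{k+1} = ⌊(a₀ + m_{k+1})/d_{k+1}⌋ (starting m₀ = 0, d₀ = 1), with convergents p_k = a_k·p_{k-1} + p_{k-2}, q_k = a_k·q_{k-1} + q_{k-2} (p₋₁ = 1, q₋₁ = 0):
  k = 0: a₀ = 13; p₀/q₀ = 13/1; p₀² − 170·q₀² = 169 − 170 = -1.
  k = 1: m = 13, d = 1, a = ⌊(13 + 13)/1⌋ = 26; p/q = (26·13 + 1)/(26·1 + 0) = 339/26; p² − 170·q² = 114921 − 114920 = 1.
  The first convergent with p² − 170·q² = 1 gives the fundamental solution (x₁, y₁) = (339, 26).
Step 2: Apply the recurrence (x_{n+1}, y_{n+1}) = (x₁x_n + 170y₁y_n, x₁y_n + y₁x_n) repeatedly.
  From (x_1, y_1) = (339, 26): x_2 = 339·339 + 170·26·26 = 229841; y_2 = 339·26 + 26·339 = 17628.
Step 3: Verify x_2² - 170·y_2² = 52826885281 - 52826885280 = 1 (should be 1). ✓

(x_1, y_1) = (339, 26); (x_2, y_2) = (229841, 17628).


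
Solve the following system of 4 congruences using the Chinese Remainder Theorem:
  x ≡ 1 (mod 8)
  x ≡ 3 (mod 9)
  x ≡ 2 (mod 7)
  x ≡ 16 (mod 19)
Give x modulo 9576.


Product of moduli M = 8 · 9 · 7 · 19 = 9576.
Merge one congruence at a time:
  Start: x ≡ 1 (mod 8).
  Combine with x ≡ 3 (mod 9); new modulus lcm = 72.
    Write x = 1 + 8·t and substitute into x ≡ 3 (mod 9): 8·t ≡ 3 − 1 = 2 (mod 9).
    The inverse of 8 mod 9 is 8 (since 8·8 = 64 = 7·9 + 1), so t ≡ 8·2 = 16 ≡ 7 (mod 9).
    Then x = 1 + 8·7 = 57, valid modulo lcm(8, 9) = 72: x ≡ 57 (mod 72).
  Combine with x ≡ 2 (mod 7); new modulus lcm = 504.
    Write x = 57 + 72·t and substitute into x ≡ 2 (mod 7): 72·t ≡ 2 − 57 = -55 (mod 7).
    Reduce coefficients mod 7: 2·t ≡ 1 (mod 7).
    The inverse of 2 mod 7 is 4 (since 2·4 = 8 = 1·7 + 1), so t ≡ 4·1 = 4 ≡ 4 (mod 7).
    Then x = 57 + 72·4 = 345, valid modulo lcm(72, 7) = 504: x ≡ 345 (mod 504).
  Combine with x ≡ 16 (mod 19); new modulus lcm = 9576.
    Write x = 345 + 504·t and substitute into x ≡ 16 (mod 19): 504·t ≡ 16 − 345 = -329 (mod 19).
    Reduce coefficients mod 19: 10·t ≡ 13 (mod 19).
    The inverse of 10 mod 19 is 2 (since 10·2 = 20 = 1·19 + 1), so t ≡ 2·13 = 26 ≡ 7 (mod 19).
    Then x = 345 + 504·7 = 3873, valid modulo lcm(504, 19) = 9576: x ≡ 3873 (mod 9576).
Verify against each original: 3873 mod 8 = 1, 3873 mod 9 = 3, 3873 mod 7 = 2, 3873 mod 19 = 16.

x ≡ 3873 (mod 9576).


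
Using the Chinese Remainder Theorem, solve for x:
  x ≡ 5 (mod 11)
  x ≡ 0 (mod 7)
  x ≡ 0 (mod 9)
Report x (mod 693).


Moduli 11, 7, 9 are pairwise coprime; by CRT there is a unique solution modulo M = 11 · 7 · 9 = 693.
Solve pairwise, accumulating the modulus:
  Start with x ≡ 5 (mod 11).
  Combine with x ≡ 0 (mod 7): since gcd(11, 7) = 1, we get a unique residue mod 77.
    Write x = 5 + 11·t and substitute into x ≡ 0 (mod 7): 11·t ≡ 0 − 5 = -5 (mod 7).
    Reduce coefficients mod 7: 4·t ≡ 2 (mod 7).
    The inverse of 4 mod 7 is 2 (since 4·2 = 8 = 1·7 + 1), so t ≡ 2·2 = 4 ≡ 4 (mod 7).
    Then x = 5 + 11·4 = 49, valid modulo lcm(11, 7) = 77: x ≡ 49 (mod 77).
  Combine with x ≡ 0 (mod 9): since gcd(77, 9) = 1, we get a unique residue mod 693.
    Write x = 49 + 77·t and substitute into x ≡ 0 (mod 9): 77·t ≡ 0 − 49 = -49 (mod 9).
    Reduce coefficients mod 9: 5·t ≡ 5 (mod 9).
    The inverse of 5 mod 9 is 2 (since 5·2 = 10 = 1·9 + 1), so t ≡ 2·5 = 10 ≡ 1 (mod 9).
    Then x = 49 + 77·1 = 126, valid modulo lcm(77, 9) = 693: x ≡ 126 (mod 693).
Verify: 126 mod 11 = 5 ✓, 126 mod 7 = 0 ✓, 126 mod 9 = 0 ✓.

x ≡ 126 (mod 693).


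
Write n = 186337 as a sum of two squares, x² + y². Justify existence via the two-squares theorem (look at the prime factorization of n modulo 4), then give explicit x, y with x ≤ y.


Step 1: Factor n = 186337 = 17 · 97 · 113.
Step 2: Check the mod-4 condition on each prime factor: 17 ≡ 1 (mod 4), exponent 1; 97 ≡ 1 (mod 4), exponent 1; 113 ≡ 1 (mod 4), exponent 1.
All primes ≡ 3 (mod 4) appear to even exponent (or don't appear), so by the two-squares theorem n IS expressible as a sum of two squares.
Step 3: Build a representation. Here n = 17 · 97 · 113 is a product of primes ≡ 1 (mod 4). Each prime p ≡ 1 (mod 4) is itself a sum of two squares; find a² by testing p − a² for a perfect square:
  17: 17 − 1² = 16 = 4² ⇒ 17 = 1² + 4².
  97: 97 − 1² = 96, 97 − 2² = 93, 97 − 3² = 88, 97 − 4² = 81 = 9² ⇒ 97 = 4² + 9².
  113: 113 − 1² = 112, 113 − 2² = 109, 113 − 3² = 104, 113 − 4² = 97, 113 − 5² = 88, 113 − 6² = 77, 113 − 7² = 64 = 8² ⇒ 113 = 7² + 8².
  Combine using the Brahmagupta–Fibonacci identity (a² + b²)(c² + d²) = (ac − bd)² + (ad + bc)² = (ac + bd)² + (ad − bc)²:
  17 · 97 = 1649: from (1² + 4²)(4² + 9²), take (1·4 − 4·9, 1·9 + 4·4) = (4 − 36, 9 + 16) = (-32, 25); dropping signs (only squares matter) gives (32, 25); check 32² + 25² = 1024 + 625 = 1649 ✓.
  1649 · 113 = 186337: from (32² + 25²)(7² + 8²), take (32·7 − 25·8, 32·8 + 25·7) = (224 − 200, 256 + 175) = (24, 431); check 24² + 431² = 576 + 185761 = 186337 ✓.
Step 4: Order so x ≤ y and verify: 24² + 431² = 576 + 185761 = 186337 = n. ✓

n = 186337 = 24² + 431² (one valid representation with x ≤ y).


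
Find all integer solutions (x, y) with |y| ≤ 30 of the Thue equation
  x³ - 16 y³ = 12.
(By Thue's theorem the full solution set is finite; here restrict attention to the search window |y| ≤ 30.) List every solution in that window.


The equation is x³ - 16y³ = 12. For fixed y, x³ = 16·y³ + 12, so a solution requires the RHS to be a perfect cube.
Strategy: iterate y from -30 to 30, compute RHS = 16·y³ + 12, and check whether it is a (positive or negative) perfect cube.
Check small values of y:
  y = 0: RHS = 12 is not a perfect cube.
  y = 1: RHS = 28 is not a perfect cube.
  y = -1: RHS = -4 is not a perfect cube.
  y = 2: RHS = 140 is not a perfect cube.
  y = -2: RHS = -116 is not a perfect cube.
  y = 3: RHS = 444 is not a perfect cube.
  y = -3: RHS = -420 is not a perfect cube.
Continuing the search up to |y| = 30 finds no solutions either.
No (x, y) in the scanned range satisfies the equation.

No integer solutions with |y| ≤ 30.


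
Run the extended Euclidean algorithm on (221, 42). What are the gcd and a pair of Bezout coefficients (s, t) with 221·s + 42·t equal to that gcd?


Euclidean algorithm on (221, 42) — divide until remainder is 0:
  221 = 5 · 42 + 11
  42 = 3 · 11 + 9
  11 = 1 · 9 + 2
  9 = 4 · 2 + 1
  2 = 2 · 1 + 0
gcd(221, 42) = 1.
Track Bezout coefficients alongside the remainders: start with r₀ = 221 = a·1 + b·0 (s = 1, t = 0) and r₁ = 42 = a·0 + b·1 (s = 0, t = 1); each new remainder r_{k+1} = r_{k-1} − q_k·r_k inherits s_{k+1} = s_{k-1} − q_k·s_k, t_{k+1} = t_{k-1} − q_k·t_k, so r_k = a·s_k + b·t_k at every step:
  q = 5: r = 11, s = 1 − 5·0 = 1, t = 0 − 5·1 = -5  (check: 221·1 + 42·(-5) = 11)
  q = 3: r = 9, s = 0 − 3·1 = -3, t = 1 − 3·(-5) = 16  (check: 221·(-3) + 42·16 = 9)
  q = 1: r = 2, s = 1 − 1·(-3) = 4, t = -5 − 1·16 = -21  (check: 221·4 + 42·(-21) = 2)
  q = 4: r = 1, s = -3 − 4·4 = -19, t = 16 − 4·(-21) = 100  (check: 221·(-19) + 42·100 = 1)
The row with r = 1 (the gcd) gives the Bezout coefficients s = -19, t = 100.
Result: 221 · (-19) + 42 · (100) = 1.

gcd(221, 42) = 1; s = -19, t = 100 (check: 221·(-19) + 42·100 = 1).


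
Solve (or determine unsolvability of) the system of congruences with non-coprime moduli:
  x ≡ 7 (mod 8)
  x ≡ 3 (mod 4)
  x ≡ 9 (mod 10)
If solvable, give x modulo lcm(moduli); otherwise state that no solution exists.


Moduli 8, 4, 10 are not pairwise coprime, so CRT works modulo lcm(m_i) when all pairwise compatibility conditions hold.
Pairwise compatibility: gcd(m_i, m_j) must divide a_i - a_j for every pair.
Merge one congruence at a time:
  Start: x ≡ 7 (mod 8).
  Combine with x ≡ 3 (mod 4): gcd(8, 4) = 4; 3 - 7 = -4, which IS divisible by 4, so compatible.
    Write x = 7 + 8·t and substitute into x ≡ 3 (mod 4): 8·t ≡ 3 − 7 = -4 (mod 4).
    Divide the congruence (and modulus) by g = 4: 2·t ≡ -1 (mod 1).
    Modulo 1 every t works; take t = 0.
    Then x = 7 + 8·0 = 7, valid modulo lcm(8, 4) = 8: x ≡ 7 (mod 8).
  Combine with x ≡ 9 (mod 10): gcd(8, 10) = 2; 9 - 7 = 2, which IS divisible by 2, so compatible.
    Write x = 7 + 8·t and substitute into x ≡ 9 (mod 10): 8·t ≡ 9 − 7 = 2 (mod 10).
    Divide the congruence (and modulus) by g = 2: 4·t ≡ 1 (mod 5).
    The inverse of 4 mod 5 is 4 (since 4·4 = 16 = 3·5 + 1), so t ≡ 4·1 = 4 ≡ 4 (mod 5).
    Then x = 7 + 8·4 = 39, valid modulo lcm(8, 10) = 40: x ≡ 39 (mod 40).
Verify: 39 mod 8 = 7, 39 mod 4 = 3, 39 mod 10 = 9.

x ≡ 39 (mod 40).


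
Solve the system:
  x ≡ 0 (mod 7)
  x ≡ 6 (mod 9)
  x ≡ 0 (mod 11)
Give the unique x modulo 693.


Moduli 7, 9, 11 are pairwise coprime; by CRT there is a unique solution modulo M = 7 · 9 · 11 = 693.
Solve pairwise, accumulating the modulus:
  Start with x ≡ 0 (mod 7).
  Combine with x ≡ 6 (mod 9): since gcd(7, 9) = 1, we get a unique residue mod 63.
    Write x = 0 + 7·t and substitute into x ≡ 6 (mod 9): 7·t ≡ 6 − 0 = 6 (mod 9).
    The inverse of 7 mod 9 is 4 (since 7·4 = 28 = 3·9 + 1), so t ≡ 4·6 = 24 ≡ 6 (mod 9).
    Then x = 0 + 7·6 = 42, valid modulo lcm(7, 9) = 63: x ≡ 42 (mod 63).
  Combine with x ≡ 0 (mod 11): since gcd(63, 11) = 1, we get a unique residue mod 693.
    Write x = 42 + 63·t and substitute into x ≡ 0 (mod 11): 63·t ≡ 0 − 42 = -42 (mod 11).
    Reduce coefficients mod 11: 8·t ≡ 2 (mod 11).
    The inverse of 8 mod 11 is 7 (since 8·7 = 56 = 5·11 + 1), so t ≡ 7·2 = 14 ≡ 3 (mod 11).
    Then x = 42 + 63·3 = 231, valid modulo lcm(63, 11) = 693: x ≡ 231 (mod 693).
Verify: 231 mod 7 = 0 ✓, 231 mod 9 = 6 ✓, 231 mod 11 = 0 ✓.

x ≡ 231 (mod 693).


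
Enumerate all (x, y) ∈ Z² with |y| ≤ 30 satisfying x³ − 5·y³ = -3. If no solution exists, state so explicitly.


The equation is x³ - 5y³ = -3. For fixed y, x³ = 5·y³ − 3, so a solution requires the RHS to be a perfect cube.
Strategy: iterate y from -30 to 30, compute RHS = 5·y³ − 3, and check whether it is a (positive or negative) perfect cube.
Check small values of y:
  y = 0: RHS = -3 is not a perfect cube.
  y = 1: RHS = 2 is not a perfect cube.
  y = -1: RHS = -8 = (-2)³ ⇒ x = -2 works.
  y = 2: RHS = 37 is not a perfect cube.
  y = -2: RHS = -43 is not a perfect cube.
  y = 3: RHS = 132 is not a perfect cube.
  y = -3: RHS = -138 is not a perfect cube.
Continuing the search up to |y| = 30 finds no further solutions beyond those listed.
Collected solutions: (-2, -1).

Solutions (with |y| ≤ 30): (-2, -1).


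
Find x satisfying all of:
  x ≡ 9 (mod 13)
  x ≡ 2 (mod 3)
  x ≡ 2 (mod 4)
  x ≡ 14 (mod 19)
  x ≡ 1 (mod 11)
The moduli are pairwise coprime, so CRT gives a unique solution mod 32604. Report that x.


Product of moduli M = 13 · 3 · 4 · 19 · 11 = 32604.
Merge one congruence at a time:
  Start: x ≡ 9 (mod 13).
  Combine with x ≡ 2 (mod 3); new modulus lcm = 39.
    Write x = 9 + 13·t and substitute into x ≡ 2 (mod 3): 13·t ≡ 2 − 9 = -7 (mod 3).
    Reduce coefficients mod 3: 1·t ≡ 2 (mod 3).
    So t ≡ 2 (mod 3).
    Then x = 9 + 13·2 = 35, valid modulo lcm(13, 3) = 39: x ≡ 35 (mod 39).
  Combine with x ≡ 2 (mod 4); new modulus lcm = 156.
    Write x = 35 + 39·t and substitute into x ≡ 2 (mod 4): 39·t ≡ 2 − 35 = -33 (mod 4).
    Reduce coefficients mod 4: 3·t ≡ 3 (mod 4).
    The inverse of 3 mod 4 is 3 (since 3·3 = 9 = 2·4 + 1), so t ≡ 3·3 = 9 ≡ 1 (mod 4).
    Then x = 35 + 39·1 = 74, valid modulo lcm(39, 4) = 156: x ≡ 74 (mod 156).
  Combine with x ≡ 14 (mod 19); new modulus lcm = 2964.
    Write x = 74 + 156·t and substitute into x ≡ 14 (mod 19): 156·t ≡ 14 − 74 = -60 (mod 19).
    Reduce coefficients mod 19: 4·t ≡ 16 (mod 19).
    The inverse of 4 mod 19 is 5 (since 4·5 = 20 = 1·19 + 1), so t ≡ 5·16 = 80 ≡ 4 (mod 19).
    Then x = 74 + 156·4 = 698, valid modulo lcm(156, 19) = 2964: x ≡ 698 (mod 2964).
  Combine with x ≡ 1 (mod 11); new modulus lcm = 32604.
    Write x = 698 + 2964·t and substitute into x ≡ 1 (mod 11): 2964·t ≡ 1 − 698 = -697 (mod 11).
    Reduce coefficients mod 11: 5·t ≡ 7 (mod 11).
    The inverse of 5 mod 11 is 9 (since 5·9 = 45 = 4·11 + 1), so t ≡ 9·7 = 63 ≡ 8 (mod 11).
    Then x = 698 + 2964·8 = 24410, valid modulo lcm(2964, 11) = 32604: x ≡ 24410 (mod 32604).
Verify against each original: 24410 mod 13 = 9, 24410 mod 3 = 2, 24410 mod 4 = 2, 24410 mod 19 = 14, 24410 mod 11 = 1.

x ≡ 24410 (mod 32604).


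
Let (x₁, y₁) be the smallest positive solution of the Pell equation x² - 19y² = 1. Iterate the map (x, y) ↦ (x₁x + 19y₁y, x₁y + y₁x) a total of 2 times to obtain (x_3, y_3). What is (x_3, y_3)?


Step 1: Find the fundamental solution (x₁, y₁) of x² - 19y² = 1.
  Expand √19 as a continued fraction. a₀ = ⌊√19⌋ = 4; iterate m_{k+1} = d_k·a_k − m_k, d_{k+1} = (19 − m_{k+1}²)/d_k, a_{k+1} = ⌊(a₀ + m_{k+1})/d_{k+1}⌋ (starting m₀ = 0, d₀ = 1), with convergents p_k = a_k·p_{k-1} + p_{k-2}, q_k = a_k·q_{k-1} + q_{k-2} (p₋₁ = 1, q₋₁ = 0):
  k = 0: a₀ = 4; p₀/q₀ = 4/1; p₀² − 19·q₀² = 16 − 19 = -3.
  k = 1: m = 4, d = 3, a = ⌊(4 + 4)/3⌋ = 2; p/q = (2·4 + 1)/(2·1 + 0) = 9/2; p² − 19·q² = 81 − 76 = 5.
  k = 2: m = 2, d = 5, a = ⌊(4 + 2)/5⌋ = 1; p/q = (1·9 + 4)/(1·2 + 1) = 13/3; p² − 19·q² = 169 − 171 = -2.
  k = 3: m = 3, d = 2, a = ⌊(4 + 3)/2⌋ = 3; p/q = (3·13 + 9)/(3·3 + 2) = 48/11; p² − 19·q² = 2304 − 2299 = 5.
  k = 4: m = 3, d = 5, a = ⌊(4 + 3)/5⌋ = 1; p/q = (1·48 + 13)/(1·11 + 3) = 61/14; p² − 19·q² = 3721 − 3724 = -3.
  k = 5: m = 2, d = 3, a = ⌊(4 + 2)/3⌋ = 2; p/q = (2·61 + 48)/(2·14 + 11) = 170/39; p² − 19·q² = 28900 − 28899 = 1.
  The first convergent with p² − 19·q² = 1 gives the fundamental solution (x₁, y₁) = (170, 39).
Step 2: Apply the recurrence (x_{n+1}, y_{n+1}) = (x₁x_n + 19y₁y_n, x₁y_n + y₁x_n) repeatedly.
  From (x_1, y_1) = (170, 39): x_2 = 170·170 + 19·39·39 = 57799; y_2 = 170·39 + 39·170 = 13260.
  From (x_2, y_2) = (57799, 13260): x_3 = 170·57799 + 19·39·13260 = 19651490; y_3 = 170·13260 + 39·57799 = 4508361.
Step 3: Verify x_3² - 19·y_3² = 386181059220100 - 386181059220099 = 1 (should be 1). ✓

(x_1, y_1) = (170, 39); (x_3, y_3) = (19651490, 4508361).


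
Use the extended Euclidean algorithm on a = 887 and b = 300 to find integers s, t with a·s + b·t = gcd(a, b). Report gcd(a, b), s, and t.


Euclidean algorithm on (887, 300) — divide until remainder is 0:
  887 = 2 · 300 + 287
  300 = 1 · 287 + 13
  287 = 22 · 13 + 1
  13 = 13 · 1 + 0
gcd(887, 300) = 1.
Track Bezout coefficients alongside the remainders: start with r₀ = 887 = a·1 + b·0 (s = 1, t = 0) and r₁ = 300 = a·0 + b·1 (s = 0, t = 1); each new remainder r_{k+1} = r_{k-1} − q_k·r_k inherits s_{k+1} = s_{k-1} − q_k·s_k, t_{k+1} = t_{k-1} − q_k·t_k, so r_k = a·s_k + b·t_k at every step:
  q = 2: r = 287, s = 1 − 2·0 = 1, t = 0 − 2·1 = -2  (check: 887·1 + 300·(-2) = 287)
  q = 1: r = 13, s = 0 − 1·1 = -1, t = 1 − 1·(-2) = 3  (check: 887·(-1) + 300·3 = 13)
  q = 22: r = 1, s = 1 − 22·(-1) = 23, t = -2 − 22·3 = -68  (check: 887·23 + 300·(-68) = 1)
The row with r = 1 (the gcd) gives the Bezout coefficients s = 23, t = -68.
Result: 887 · (23) + 300 · (-68) = 1.

gcd(887, 300) = 1; s = 23, t = -68 (check: 887·23 + 300·(-68) = 1).


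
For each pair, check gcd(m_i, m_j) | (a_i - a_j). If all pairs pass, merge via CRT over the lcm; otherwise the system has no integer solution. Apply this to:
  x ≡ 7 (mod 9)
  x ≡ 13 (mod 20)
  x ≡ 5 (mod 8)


Moduli 9, 20, 8 are not pairwise coprime, so CRT works modulo lcm(m_i) when all pairwise compatibility conditions hold.
Pairwise compatibility: gcd(m_i, m_j) must divide a_i - a_j for every pair.
Merge one congruence at a time:
  Start: x ≡ 7 (mod 9).
  Combine with x ≡ 13 (mod 20): gcd(9, 20) = 1; 13 - 7 = 6, which IS divisible by 1, so compatible.
    Write x = 7 + 9·t and substitute into x ≡ 13 (mod 20): 9·t ≡ 13 − 7 = 6 (mod 20).
    The inverse of 9 mod 20 is 9 (since 9·9 = 81 = 4·20 + 1), so t ≡ 9·6 = 54 ≡ 14 (mod 20).
    Then x = 7 + 9·14 = 133, valid modulo lcm(9, 20) = 180: x ≡ 133 (mod 180).
  Combine with x ≡ 5 (mod 8): gcd(180, 8) = 4; 5 - 133 = -128, which IS divisible by 4, so compatible.
    Write x = 133 + 180·t and substitute into x ≡ 5 (mod 8): 180·t ≡ 5 − 133 = -128 (mod 8).
    Divide the congruence (and modulus) by g = 4: 45·t ≡ -32 (mod 2).
    Reduce coefficients mod 2: 1·t ≡ 0 (mod 2).
    So t ≡ 0 (mod 2).
    Then x = 133 + 180·0 = 133, valid modulo lcm(180, 8) = 360: x ≡ 133 (mod 360).
Verify: 133 mod 9 = 7, 133 mod 20 = 13, 133 mod 8 = 5.

x ≡ 133 (mod 360).


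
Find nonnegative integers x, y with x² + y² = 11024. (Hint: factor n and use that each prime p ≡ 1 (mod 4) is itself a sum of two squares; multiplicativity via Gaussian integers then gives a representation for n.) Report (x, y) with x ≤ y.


Step 1: Factor n = 11024 = 2^4 · 13 · 53.
Step 2: Check the mod-4 condition on each prime factor: 2 = 2 (special); 13 ≡ 1 (mod 4), exponent 1; 53 ≡ 1 (mod 4), exponent 1.
All primes ≡ 3 (mod 4) appear to even exponent (or don't appear), so by the two-squares theorem n IS expressible as a sum of two squares.
Step 3: Build a representation. Group n = k² · m with k = 4 and m = 13 · 53 = 689 (a product of primes ≡ 1 (mod 4)); a representation of m scales to one of n via (k·x)² + (k·y)² = k²(x² + y²). Each prime p ≡ 1 (mod 4) is itself a sum of two squares; find a² by testing p − a² for a perfect square:
  13: 13 − 1² = 12, 13 − 2² = 9 = 3² ⇒ 13 = 2² + 3².
  53: 53 − 1² = 52, 53 − 2² = 49 = 7² ⇒ 53 = 2² + 7².
  Combine using the Brahmagupta–Fibonacci identity (a² + b²)(c² + d²) = (ac − bd)² + (ad + bc)² = (ac + bd)² + (ad − bc)²:
  13 · 53 = 689: from (2² + 3²)(2² + 7²), take (2·2 − 3·7, 2·7 + 3·2) = (4 − 21, 14 + 6) = (-17, 20); dropping signs (only squares matter) gives (17, 20); check 17² + 20² = 289 + 400 = 689 ✓.
  Scale by k = 4: (4·17, 4·20) = (68, 80).
Step 4: Order so x ≤ y and verify: 68² + 80² = 4624 + 6400 = 11024 = n. ✓

n = 11024 = 68² + 80² (one valid representation with x ≤ y).


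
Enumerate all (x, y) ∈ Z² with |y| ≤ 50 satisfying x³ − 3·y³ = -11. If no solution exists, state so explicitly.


The equation is x³ - 3y³ = -11. For fixed y, x³ = 3·y³ − 11, so a solution requires the RHS to be a perfect cube.
Strategy: iterate y from -50 to 50, compute RHS = 3·y³ − 11, and check whether it is a (positive or negative) perfect cube.
Check small values of y:
  y = 0: RHS = -11 is not a perfect cube.
  y = 1: RHS = -8 = (-2)³ ⇒ x = -2 works.
  y = -1: RHS = -14 is not a perfect cube.
  y = 2: RHS = 13 is not a perfect cube.
  y = -2: RHS = -35 is not a perfect cube.
  y = 3: RHS = 70 is not a perfect cube.
  y = -3: RHS = -92 is not a perfect cube.
Continuing the search up to |y| = 50 finds no further solutions beyond those listed.
Collected solutions: (-2, 1).

Solutions (with |y| ≤ 50): (-2, 1).


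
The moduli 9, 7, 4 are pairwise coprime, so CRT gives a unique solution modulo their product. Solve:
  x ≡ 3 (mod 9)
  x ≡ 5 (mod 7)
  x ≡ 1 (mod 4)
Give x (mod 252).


Moduli 9, 7, 4 are pairwise coprime; by CRT there is a unique solution modulo M = 9 · 7 · 4 = 252.
Solve pairwise, accumulating the modulus:
  Start with x ≡ 3 (mod 9).
  Combine with x ≡ 5 (mod 7): since gcd(9, 7) = 1, we get a unique residue mod 63.
    Write x = 3 + 9·t and substitute into x ≡ 5 (mod 7): 9·t ≡ 5 − 3 = 2 (mod 7).
    Reduce coefficients mod 7: 2·t ≡ 2 (mod 7).
    The inverse of 2 mod 7 is 4 (since 2·4 = 8 = 1·7 + 1), so t ≡ 4·2 = 8 ≡ 1 (mod 7).
    Then x = 3 + 9·1 = 12, valid modulo lcm(9, 7) = 63: x ≡ 12 (mod 63).
  Combine with x ≡ 1 (mod 4): since gcd(63, 4) = 1, we get a unique residue mod 252.
    Write x = 12 + 63·t and substitute into x ≡ 1 (mod 4): 63·t ≡ 1 − 12 = -11 (mod 4).
    Reduce coefficients mod 4: 3·t ≡ 1 (mod 4).
    The inverse of 3 mod 4 is 3 (since 3·3 = 9 = 2·4 + 1), so t ≡ 3·1 = 3 ≡ 3 (mod 4).
    Then x = 12 + 63·3 = 201, valid modulo lcm(63, 4) = 252: x ≡ 201 (mod 252).
Verify: 201 mod 9 = 3 ✓, 201 mod 7 = 5 ✓, 201 mod 4 = 1 ✓.

x ≡ 201 (mod 252).


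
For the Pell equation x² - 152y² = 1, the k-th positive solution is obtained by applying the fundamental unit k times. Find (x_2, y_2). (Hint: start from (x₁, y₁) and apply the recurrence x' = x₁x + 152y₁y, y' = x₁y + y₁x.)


Step 1: Find the fundamental solution (x₁, y₁) of x² - 152y² = 1.
  Expand √152 as a continued fraction. a₀ = ⌊√152⌋ = 12; iterate m_{k+1} = d_k·a_k − m_k, d_{k+1} = (152 − m_{k+1}²)/d_k, a_{k+1} = ⌊(a₀ + m_{k+1})/d_{k+1}⌋ (starting m₀ = 0, d₀ = 1), with convergents p_k = a_k·p_{k-1} + p_{k-2}, q_k = a_k·q_{k-1} + q_{k-2} (p₋₁ = 1, q₋₁ = 0):
  k = 0: a₀ = 12; p₀/q₀ = 12/1; p₀² − 152·q₀² = 144 − 152 = -8.
  k = 1: m = 12, d = 8, a = ⌊(12 + 12)/8⌋ = 3; p/q = (3·12 + 1)/(3·1 + 0) = 37/3; p² − 152·q² = 1369 − 1368 = 1.
  The first convergent with p² − 152·q² = 1 gives the fundamental solution (x₁, y₁) = (37, 3).
Step 2: Apply the recurrence (x_{n+1}, y_{n+1}) = (x₁x_n + 152y₁y_n, x₁y_n + y₁x_n) repeatedly.
  From (x_1, y_1) = (37, 3): x_2 = 37·37 + 152·3·3 = 2737; y_2 = 37·3 + 3·37 = 222.
Step 3: Verify x_2² - 152·y_2² = 7491169 - 7491168 = 1 (should be 1). ✓

(x_1, y_1) = (37, 3); (x_2, y_2) = (2737, 222).


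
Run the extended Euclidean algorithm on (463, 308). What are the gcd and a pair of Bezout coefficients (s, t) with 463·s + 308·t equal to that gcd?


Euclidean algorithm on (463, 308) — divide until remainder is 0:
  463 = 1 · 308 + 155
  308 = 1 · 155 + 153
  155 = 1 · 153 + 2
  153 = 76 · 2 + 1
  2 = 2 · 1 + 0
gcd(463, 308) = 1.
Track Bezout coefficients alongside the remainders: start with r₀ = 463 = a·1 + b·0 (s = 1, t = 0) and r₁ = 308 = a·0 + b·1 (s = 0, t = 1); each new remainder r_{k+1} = r_{k-1} − q_k·r_k inherits s_{k+1} = s_{k-1} − q_k·s_k, t_{k+1} = t_{k-1} − q_k·t_k, so r_k = a·s_k + b·t_k at every step:
  q = 1: r = 155, s = 1 − 1·0 = 1, t = 0 − 1·1 = -1  (check: 463·1 + 308·(-1) = 155)
  q = 1: r = 153, s = 0 − 1·1 = -1, t = 1 − 1·(-1) = 2  (check: 463·(-1) + 308·2 = 153)
  q = 1: r = 2, s = 1 − 1·(-1) = 2, t = -1 − 1·2 = -3  (check: 463·2 + 308·(-3) = 2)
  q = 76: r = 1, s = -1 − 76·2 = -153, t = 2 − 76·(-3) = 230  (check: 463·(-153) + 308·230 = 1)
The row with r = 1 (the gcd) gives the Bezout coefficients s = -153, t = 230.
Result: 463 · (-153) + 308 · (230) = 1.

gcd(463, 308) = 1; s = -153, t = 230 (check: 463·(-153) + 308·230 = 1).


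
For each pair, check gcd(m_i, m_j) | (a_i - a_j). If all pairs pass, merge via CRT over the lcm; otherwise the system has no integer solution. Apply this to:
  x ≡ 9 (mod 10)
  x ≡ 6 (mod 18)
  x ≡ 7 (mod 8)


Moduli 10, 18, 8 are not pairwise coprime, so CRT works modulo lcm(m_i) when all pairwise compatibility conditions hold.
Pairwise compatibility: gcd(m_i, m_j) must divide a_i - a_j for every pair.
Merge one congruence at a time:
  Start: x ≡ 9 (mod 10).
  Combine with x ≡ 6 (mod 18): gcd(10, 18) = 2, and 6 - 9 = -3 is NOT divisible by 2.
    ⇒ system is inconsistent (no integer solution).

No solution (the system is inconsistent).


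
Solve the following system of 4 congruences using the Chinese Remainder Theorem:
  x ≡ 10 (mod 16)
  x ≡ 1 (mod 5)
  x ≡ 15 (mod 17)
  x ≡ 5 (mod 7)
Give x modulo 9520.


Product of moduli M = 16 · 5 · 17 · 7 = 9520.
Merge one congruence at a time:
  Start: x ≡ 10 (mod 16).
  Combine with x ≡ 1 (mod 5); new modulus lcm = 80.
    Write x = 10 + 16·t and substitute into x ≡ 1 (mod 5): 16·t ≡ 1 − 10 = -9 (mod 5).
    Reduce coefficients mod 5: 1·t ≡ 1 (mod 5).
    So t ≡ 1 (mod 5).
    Then x = 10 + 16·1 = 26, valid modulo lcm(16, 5) = 80: x ≡ 26 (mod 80).
  Combine with x ≡ 15 (mod 17); new modulus lcm = 1360.
    Write x = 26 + 80·t and substitute into x ≡ 15 (mod 17): 80·t ≡ 15 − 26 = -11 (mod 17).
    Reduce coefficients mod 17: 12·t ≡ 6 (mod 17).
    The inverse of 12 mod 17 is 10 (since 12·10 = 120 = 7·17 + 1), so t ≡ 10·6 = 60 ≡ 9 (mod 17).
    Then x = 26 + 80·9 = 746, valid modulo lcm(80, 17) = 1360: x ≡ 746 (mod 1360).
  Combine with x ≡ 5 (mod 7); new modulus lcm = 9520.
    Write x = 746 + 1360·t and substitute into x ≡ 5 (mod 7): 1360·t ≡ 5 − 746 = -741 (mod 7).
    Reduce coefficients mod 7: 2·t ≡ 1 (mod 7).
    The inverse of 2 mod 7 is 4 (since 2·4 = 8 = 1·7 + 1), so t ≡ 4·1 = 4 ≡ 4 (mod 7).
    Then x = 746 + 1360·4 = 6186, valid modulo lcm(1360, 7) = 9520: x ≡ 6186 (mod 9520).
Verify against each original: 6186 mod 16 = 10, 6186 mod 5 = 1, 6186 mod 17 = 15, 6186 mod 7 = 5.

x ≡ 6186 (mod 9520).


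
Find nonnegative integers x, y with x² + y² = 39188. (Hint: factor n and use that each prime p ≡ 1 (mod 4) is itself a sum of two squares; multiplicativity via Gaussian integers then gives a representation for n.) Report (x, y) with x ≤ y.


Step 1: Factor n = 39188 = 2^2 · 97 · 101.
Step 2: Check the mod-4 condition on each prime factor: 2 = 2 (special); 97 ≡ 1 (mod 4), exponent 1; 101 ≡ 1 (mod 4), exponent 1.
All primes ≡ 3 (mod 4) appear to even exponent (or don't appear), so by the two-squares theorem n IS expressible as a sum of two squares.
Step 3: Build a representation. Group n = k² · m with k = 2 and m = 97 · 101 = 9797 (a product of primes ≡ 1 (mod 4)); a representation of m scales to one of n via (k·x)² + (k·y)² = k²(x² + y²). Each prime p ≡ 1 (mod 4) is itself a sum of two squares; find a² by testing p − a² for a perfect square:
  97: 97 − 1² = 96, 97 − 2² = 93, 97 − 3² = 88, 97 − 4² = 81 = 9² ⇒ 97 = 4² + 9².
  101: 101 − 1² = 100 = 10² ⇒ 101 = 1² + 10².
  Combine using the Brahmagupta–Fibonacci identity (a² + b²)(c² + d²) = (ac − bd)² + (ad + bc)² = (ac + bd)² + (ad − bc)²:
  97 · 101 = 9797: from (4² + 9²)(1² + 10²), take (4·1 − 9·10, 4·10 + 9·1) = (4 − 90, 40 + 9) = (-86, 49); dropping signs (only squares matter) gives (86, 49); check 86² + 49² = 7396 + 2401 = 9797 ✓.
  Scale by k = 2: (2·86, 2·49) = (172, 98).
Step 4: Order so x ≤ y and verify: 98² + 172² = 9604 + 29584 = 39188 = n. ✓

n = 39188 = 98² + 172² (one valid representation with x ≤ y).


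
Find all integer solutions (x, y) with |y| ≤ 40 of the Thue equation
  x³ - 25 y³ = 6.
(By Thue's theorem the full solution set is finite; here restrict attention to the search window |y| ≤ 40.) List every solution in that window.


The equation is x³ - 25y³ = 6. For fixed y, x³ = 25·y³ + 6, so a solution requires the RHS to be a perfect cube.
Strategy: iterate y from -40 to 40, compute RHS = 25·y³ + 6, and check whether it is a (positive or negative) perfect cube.
Check small values of y:
  y = 0: RHS = 6 is not a perfect cube.
  y = 1: RHS = 31 is not a perfect cube.
  y = -1: RHS = -19 is not a perfect cube.
  y = 2: RHS = 206 is not a perfect cube.
  y = -2: RHS = -194 is not a perfect cube.
  y = 3: RHS = 681 is not a perfect cube.
  y = -3: RHS = -669 is not a perfect cube.
Continuing the search up to |y| = 40 finds no solutions either.
No (x, y) in the scanned range satisfies the equation.

No integer solutions with |y| ≤ 40.


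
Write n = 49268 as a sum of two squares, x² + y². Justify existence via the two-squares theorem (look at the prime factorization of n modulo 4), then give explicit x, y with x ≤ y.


Step 1: Factor n = 49268 = 2^2 · 109 · 113.
Step 2: Check the mod-4 condition on each prime factor: 2 = 2 (special); 109 ≡ 1 (mod 4), exponent 1; 113 ≡ 1 (mod 4), exponent 1.
All primes ≡ 3 (mod 4) appear to even exponent (or don't appear), so by the two-squares theorem n IS expressible as a sum of two squares.
Step 3: Build a representation. Group n = k² · m with k = 2 and m = 109 · 113 = 12317 (a product of primes ≡ 1 (mod 4)); a representation of m scales to one of n via (k·x)² + (k·y)² = k²(x² + y²). Each prime p ≡ 1 (mod 4) is itself a sum of two squares; find a² by testing p − a² for a perfect square:
  109: 109 − 1² = 108, 109 − 2² = 105, 109 − 3² = 100 = 10² ⇒ 109 = 3² + 10².
  113: 113 − 1² = 112, 113 − 2² = 109, 113 − 3² = 104, 113 − 4² = 97, 113 − 5² = 88, 113 − 6² = 77, 113 − 7² = 64 = 8² ⇒ 113 = 7² + 8².
  Combine using the Brahmagupta–Fibonacci identity (a² + b²)(c² + d²) = (ac − bd)² + (ad + bc)² = (ac + bd)² + (ad − bc)²:
  109 · 113 = 12317: from (3² + 10²)(7² + 8²), take (3·7 − 10·8, 3·8 + 10·7) = (21 − 80, 24 + 70) = (-59, 94); dropping signs (only squares matter) gives (59, 94); check 59² + 94² = 3481 + 8836 = 12317 ✓.
  Scale by k = 2: (2·59, 2·94) = (118, 188).
Step 4: Order so x ≤ y and verify: 118² + 188² = 13924 + 35344 = 49268 = n. ✓

n = 49268 = 118² + 188² (one valid representation with x ≤ y).


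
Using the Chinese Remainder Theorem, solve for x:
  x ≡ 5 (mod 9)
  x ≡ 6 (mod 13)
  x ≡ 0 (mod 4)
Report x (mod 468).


Moduli 9, 13, 4 are pairwise coprime; by CRT there is a unique solution modulo M = 9 · 13 · 4 = 468.
Solve pairwise, accumulating the modulus:
  Start with x ≡ 5 (mod 9).
  Combine with x ≡ 6 (mod 13): since gcd(9, 13) = 1, we get a unique residue mod 117.
    Write x = 5 + 9·t and substitute into x ≡ 6 (mod 13): 9·t ≡ 6 − 5 = 1 (mod 13).
    The inverse of 9 mod 13 is 3 (since 9·3 = 27 = 2·13 + 1), so t ≡ 3·1 = 3 ≡ 3 (mod 13).
    Then x = 5 + 9·3 = 32, valid modulo lcm(9, 13) = 117: x ≡ 32 (mod 117).
  Combine with x ≡ 0 (mod 4): since gcd(117, 4) = 1, we get a unique residue mod 468.
    Write x = 32 + 117·t and substitute into x ≡ 0 (mod 4): 117·t ≡ 0 − 32 = -32 (mod 4).
    Reduce coefficients mod 4: 1·t ≡ 0 (mod 4).
    So t ≡ 0 (mod 4).
    Then x = 32 + 117·0 = 32, valid modulo lcm(117, 4) = 468: x ≡ 32 (mod 468).
Verify: 32 mod 9 = 5 ✓, 32 mod 13 = 6 ✓, 32 mod 4 = 0 ✓.

x ≡ 32 (mod 468).


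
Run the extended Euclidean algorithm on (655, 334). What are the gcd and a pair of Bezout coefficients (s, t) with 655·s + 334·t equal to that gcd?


Euclidean algorithm on (655, 334) — divide until remainder is 0:
  655 = 1 · 334 + 321
  334 = 1 · 321 + 13
  321 = 24 · 13 + 9
  13 = 1 · 9 + 4
  9 = 2 · 4 + 1
  4 = 4 · 1 + 0
gcd(655, 334) = 1.
Track Bezout coefficients alongside the remainders: start with r₀ = 655 = a·1 + b·0 (s = 1, t = 0) and r₁ = 334 = a·0 + b·1 (s = 0, t = 1); each new remainder r_{k+1} = r_{k-1} − q_k·r_k inherits s_{k+1} = s_{k-1} − q_k·s_k, t_{k+1} = t_{k-1} − q_k·t_k, so r_k = a·s_k + b·t_k at every step:
  q = 1: r = 321, s = 1 − 1·0 = 1, t = 0 − 1·1 = -1  (check: 655·1 + 334·(-1) = 321)
  q = 1: r = 13, s = 0 − 1·1 = -1, t = 1 − 1·(-1) = 2  (check: 655·(-1) + 334·2 = 13)
  q = 24: r = 9, s = 1 − 24·(-1) = 25, t = -1 − 24·2 = -49  (check: 655·25 + 334·(-49) = 9)
  q = 1: r = 4, s = -1 − 1·25 = -26, t = 2 − 1·(-49) = 51  (check: 655·(-26) + 334·51 = 4)
  q = 2: r = 1, s = 25 − 2·(-26) = 77, t = -49 − 2·51 = -151  (check: 655·77 + 334·(-151) = 1)
The row with r = 1 (the gcd) gives the Bezout coefficients s = 77, t = -151.
Result: 655 · (77) + 334 · (-151) = 1.

gcd(655, 334) = 1; s = 77, t = -151 (check: 655·77 + 334·(-151) = 1).
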